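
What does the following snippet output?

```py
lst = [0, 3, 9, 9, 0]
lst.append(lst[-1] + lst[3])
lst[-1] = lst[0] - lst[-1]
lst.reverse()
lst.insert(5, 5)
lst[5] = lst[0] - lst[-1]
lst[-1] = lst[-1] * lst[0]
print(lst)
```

[-9, 0, 9, 9, 3, -9, 0]

append lst[-1]+lst[3] = 0+9 = 9 → [0, 3, 9, 9, 0, 9]
lst[-1] = lst[0]-lst[-1] = 0-9 = -9 → [0, 3, 9, 9, 0, -9]
reverse → [-9, 0, 9, 9, 3, 0]
insert 5 at 5 → [-9, 0, 9, 9, 3, 5, 0]
lst[5] = lst[0]-lst[-1] = (-9)-0 = -9 → [-9, 0, 9, 9, 3, -9, 0]
lst[-1] = lst[-1]*lst[0] = 0*(-9) = 0 → [-9, 0, 9, 9, 3, -9, 0]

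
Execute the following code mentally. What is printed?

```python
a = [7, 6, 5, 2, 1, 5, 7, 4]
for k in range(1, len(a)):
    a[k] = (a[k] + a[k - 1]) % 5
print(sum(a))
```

k=1: a[1] = (6+7)%5 = 3 → [7, 3, 5, 2, 1, 5, 7, 4]
k=2: a[2] = (5+3)%5 = 3 → [7, 3, 3, 2, 1, 5, 7, 4]
k=3: a[3] = (2+3)%5 = 0 → [7, 3, 3, 0, 1, 5, 7, 4]
k=4: a[4] = (1+0)%5 = 1 → [7, 3, 3, 0, 1, 5, 7, 4]
k=5: a[5] = (5+1)%5 = 1 → [7, 3, 3, 0, 1, 1, 7, 4]
k=6: a[6] = (7+1)%5 = 3 → [7, 3, 3, 0, 1, 1, 3, 4]
k=7: a[7] = (4+3)%5 = 2 → [7, 3, 3, 0, 1, 1, 3, 2]
sum = 20

20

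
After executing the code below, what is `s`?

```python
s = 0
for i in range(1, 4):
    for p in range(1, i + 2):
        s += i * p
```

45

i=1,p=1: s = 0+1 = 1
i=1,p=2: s = 1+2 = 3
i=2,p=1: s = 3+2 = 5
i=2,p=2: s = 5+4 = 9
i=2,p=3: s = 9+6 = 15
i=3,p=1: s = 15+3 = 18
i=3,p=2: s = 18+6 = 24
i=3,p=3: s = 24+9 = 33
i=3,p=4: s = 33+12 = 45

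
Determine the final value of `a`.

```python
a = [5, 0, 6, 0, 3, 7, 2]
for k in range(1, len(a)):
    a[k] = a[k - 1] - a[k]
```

[5, 5, -1, -1, -4, -11, -13]

k=1: a[1] = 5-0 = 5 → [5, 5, 6, 0, 3, 7, 2]
k=2: a[2] = 5-6 = -1 → [5, 5, -1, 0, 3, 7, 2]
k=3: a[3] = (-1)-0 = -1 → [5, 5, -1, -1, 3, 7, 2]
k=4: a[4] = (-1)-3 = -4 → [5, 5, -1, -1, -4, 7, 2]
k=5: a[5] = (-4)-7 = -11 → [5, 5, -1, -1, -4, -11, 2]
k=6: a[6] = (-11)-2 = -13 → [5, 5, -1, -1, -4, -11, -13]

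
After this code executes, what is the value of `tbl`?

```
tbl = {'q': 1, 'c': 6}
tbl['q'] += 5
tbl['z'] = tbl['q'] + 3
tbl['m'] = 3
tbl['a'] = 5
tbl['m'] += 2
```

{'q': 6, 'c': 6, 'z': 9, 'm': 5, 'a': 5}

tbl['q'] = 1+5 = 6 → {'q': 6, 'c': 6}
tbl['z'] = tbl['q']+3 = 9 → {'q': 6, 'c': 6, 'z': 9}
tbl['m'] = 3 → {'q': 6, 'c': 6, 'z': 9, 'm': 3}
tbl['a'] = 5 → {'q': 6, 'c': 6, 'z': 9, 'm': 3, 'a': 5}
tbl['m'] = 3+2 = 5 → {'q': 6, 'c': 6, 'z': 9, 'm': 5, 'a': 5}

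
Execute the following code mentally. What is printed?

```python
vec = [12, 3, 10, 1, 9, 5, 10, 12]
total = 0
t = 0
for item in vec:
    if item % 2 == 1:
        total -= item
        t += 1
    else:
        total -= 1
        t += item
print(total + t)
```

item=12: not odd, total = 0-1 = -1; t=12
item=3: odd, total = (-1)-3 = -4; t=13
item=10: not odd, total = (-4)-1 = -5; t=23
item=1: odd, total = (-5)-1 = -6; t=24
item=9: odd, total = (-6)-9 = -15; t=25
item=5: odd, total = (-15)-5 = -20; t=26
item=10: not odd, total = (-20)-1 = -21; t=36
item=12: not odd, total = (-21)-1 = -22; t=48
total+t = (-22)+48 = 26

26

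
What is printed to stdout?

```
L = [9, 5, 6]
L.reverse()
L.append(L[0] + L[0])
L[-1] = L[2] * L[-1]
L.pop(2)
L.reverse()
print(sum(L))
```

119

reverse → [6, 5, 9]
append L[0]+L[0] = 6+6 = 12 → [6, 5, 9, 12]
L[-1] = L[2]*L[-1] = 9*12 = 108 → [6, 5, 9, 108]
pop(2) removes 9 → [6, 5, 108]
reverse → [108, 5, 6]
sum = 119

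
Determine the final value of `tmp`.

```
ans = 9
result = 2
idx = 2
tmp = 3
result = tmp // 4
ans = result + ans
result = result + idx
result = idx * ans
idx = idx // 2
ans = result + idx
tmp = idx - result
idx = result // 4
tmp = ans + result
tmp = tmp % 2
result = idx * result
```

result = 3//4 = 0
ans = 0+9 = 9
result = 0+2 = 2
result = 2*9 = 18
idx = 2//2 = 1
ans = 18+1 = 19
tmp = 1-18 = -17
idx = 18//4 = 4
tmp = 19+18 = 37
tmp = 37%2 = 1
result = 4*18 = 72

1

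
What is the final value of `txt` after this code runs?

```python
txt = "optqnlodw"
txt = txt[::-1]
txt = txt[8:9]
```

'o'

reverse → 'wdolnqtpo'
slice [8:9] → 'o'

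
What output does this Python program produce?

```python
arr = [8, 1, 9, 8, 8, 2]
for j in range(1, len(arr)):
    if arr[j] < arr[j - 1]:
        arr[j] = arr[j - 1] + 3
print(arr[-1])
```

j=1: 1<8, arr[1] = 8+3 = 11 → [8, 11, 9, 8, 8, 2]
j=2: 9<11, arr[2] = 11+3 = 14 → [8, 11, 14, 8, 8, 2]
j=3: 8<14, arr[3] = 14+3 = 17 → [8, 11, 14, 17, 8, 2]
j=4: 8<17, arr[4] = 17+3 = 20 → [8, 11, 14, 17, 20, 2]
j=5: 2<20, arr[5] = 20+3 = 23 → [8, 11, 14, 17, 20, 23]

23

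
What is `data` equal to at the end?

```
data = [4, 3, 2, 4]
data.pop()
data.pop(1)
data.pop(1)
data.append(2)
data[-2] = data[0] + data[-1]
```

pop() removes 4 → [4, 3, 2]
pop(1) removes 3 → [4, 2]
pop(1) removes 2 → [4]
append 2 → [4, 2]
data[-2] = data[0]+data[-1] = 4+2 = 6 → [6, 2]

[6, 2]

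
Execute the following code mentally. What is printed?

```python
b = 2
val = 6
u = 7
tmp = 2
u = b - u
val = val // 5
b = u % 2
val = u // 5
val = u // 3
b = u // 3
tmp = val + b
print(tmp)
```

-4

u = 2-7 = -5
val = 6//5 = 1
b = (-5)%2 = 1
val = (-5)//5 = -1
val = (-5)//3 = -2
b = (-5)//3 = -2
tmp = (-2)+(-2) = -4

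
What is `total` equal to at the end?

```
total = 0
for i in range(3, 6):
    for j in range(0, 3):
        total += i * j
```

i=3,j=0: total = 0+0 = 0
i=3,j=1: total = 0+3 = 3
i=3,j=2: total = 3+6 = 9
i=4,j=0: total = 9+0 = 9
i=4,j=1: total = 9+4 = 13
i=4,j=2: total = 13+8 = 21
i=5,j=0: total = 21+0 = 21
i=5,j=1: total = 21+5 = 26
i=5,j=2: total = 26+10 = 36

36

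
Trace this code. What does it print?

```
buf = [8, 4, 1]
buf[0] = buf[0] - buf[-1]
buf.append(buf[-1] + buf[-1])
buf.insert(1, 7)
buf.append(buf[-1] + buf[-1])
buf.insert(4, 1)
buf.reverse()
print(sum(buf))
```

26

buf[0] = buf[0]-buf[-1] = 8-1 = 7 → [7, 4, 1]
append buf[-1]+buf[-1] = 1+1 = 2 → [7, 4, 1, 2]
insert 7 at 1 → [7, 7, 4, 1, 2]
append buf[-1]+buf[-1] = 2+2 = 4 → [7, 7, 4, 1, 2, 4]
insert 1 at 4 → [7, 7, 4, 1, 1, 2, 4]
reverse → [4, 2, 1, 1, 4, 7, 7]
sum = 26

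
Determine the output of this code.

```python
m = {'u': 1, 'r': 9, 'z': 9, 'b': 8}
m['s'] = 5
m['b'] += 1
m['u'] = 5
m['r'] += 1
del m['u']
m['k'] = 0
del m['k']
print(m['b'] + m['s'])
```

14

m['s'] = 5 → {'u': 1, 'r': 9, 'z': 9, 'b': 8, 's': 5}
m['b'] = 8+1 = 9 → {'u': 1, 'r': 9, 'z': 9, 'b': 9, 's': 5}
m['u'] = 5 → {'u': 5, 'r': 9, 'z': 9, 'b': 9, 's': 5}
m['r'] = 9+1 = 10 → {'u': 5, 'r': 10, 'z': 9, 'b': 9, 's': 5}
del 'u' → {'r': 10, 'z': 9, 'b': 9, 's': 5}
m['k'] = 0 → {'r': 10, 'z': 9, 'b': 9, 's': 5, 'k': 0}
del 'k' → {'r': 10, 'z': 9, 'b': 9, 's': 5}
m['b']+m['s'] = 9+5 = 14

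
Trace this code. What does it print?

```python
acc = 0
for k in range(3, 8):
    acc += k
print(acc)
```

k=3: acc = 0+3 = 3
k=4: acc = 3+4 = 7
k=5: acc = 7+5 = 12
k=6: acc = 12+6 = 18
k=7: acc = 18+7 = 25

25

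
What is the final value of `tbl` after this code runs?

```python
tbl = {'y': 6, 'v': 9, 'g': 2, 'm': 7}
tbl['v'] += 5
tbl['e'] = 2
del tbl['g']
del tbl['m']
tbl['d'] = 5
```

{'y': 6, 'v': 14, 'e': 2, 'd': 5}

tbl['v'] = 9+5 = 14 → {'y': 6, 'v': 14, 'g': 2, 'm': 7}
tbl['e'] = 2 → {'y': 6, 'v': 14, 'g': 2, 'm': 7, 'e': 2}
del 'g' → {'y': 6, 'v': 14, 'm': 7, 'e': 2}
del 'm' → {'y': 6, 'v': 14, 'e': 2}
tbl['d'] = 5 → {'y': 6, 'v': 14, 'e': 2, 'd': 5}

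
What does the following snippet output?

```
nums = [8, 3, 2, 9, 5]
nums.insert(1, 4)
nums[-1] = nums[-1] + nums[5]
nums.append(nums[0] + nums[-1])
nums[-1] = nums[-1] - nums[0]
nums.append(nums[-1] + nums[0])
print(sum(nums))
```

64

insert 4 at 1 → [8, 4, 3, 2, 9, 5]
nums[-1] = nums[-1]+nums[5] = 5+5 = 10 → [8, 4, 3, 2, 9, 10]
append nums[0]+nums[-1] = 8+10 = 18 → [8, 4, 3, 2, 9, 10, 18]
nums[-1] = nums[-1]-nums[0] = 18-8 = 10 → [8, 4, 3, 2, 9, 10, 10]
append nums[-1]+nums[0] = 10+8 = 18 → [8, 4, 3, 2, 9, 10, 10, 18]
sum = 64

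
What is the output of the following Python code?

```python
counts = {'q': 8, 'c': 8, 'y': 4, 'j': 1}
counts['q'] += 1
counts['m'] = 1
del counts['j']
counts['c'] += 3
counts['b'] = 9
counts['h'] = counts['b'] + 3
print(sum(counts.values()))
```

counts['q'] = 8+1 = 9 → {'q': 9, 'c': 8, 'y': 4, 'j': 1}
counts['m'] = 1 → {'q': 9, 'c': 8, 'y': 4, 'j': 1, 'm': 1}
del 'j' → {'q': 9, 'c': 8, 'y': 4, 'm': 1}
counts['c'] = 8+3 = 11 → {'q': 9, 'c': 11, 'y': 4, 'm': 1}
counts['b'] = 9 → {'q': 9, 'c': 11, 'y': 4, 'm': 1, 'b': 9}
counts['h'] = counts['b']+3 = 12 → {'q': 9, 'c': 11, 'y': 4, 'm': 1, 'b': 9, 'h': 12}
sum of values = 46

46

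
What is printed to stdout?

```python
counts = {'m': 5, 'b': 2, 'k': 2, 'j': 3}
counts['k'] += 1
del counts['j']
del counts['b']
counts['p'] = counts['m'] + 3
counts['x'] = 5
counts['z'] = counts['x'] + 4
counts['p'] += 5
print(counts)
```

counts['k'] = 2+1 = 3 → {'m': 5, 'b': 2, 'k': 3, 'j': 3}
del 'j' → {'m': 5, 'b': 2, 'k': 3}
del 'b' → {'m': 5, 'k': 3}
counts['p'] = counts['m']+3 = 8 → {'m': 5, 'k': 3, 'p': 8}
counts['x'] = 5 → {'m': 5, 'k': 3, 'p': 8, 'x': 5}
counts['z'] = counts['x']+4 = 9 → {'m': 5, 'k': 3, 'p': 8, 'x': 5, 'z': 9}
counts['p'] = 8+5 = 13 → {'m': 5, 'k': 3, 'p': 13, 'x': 5, 'z': 9}

{'m': 5, 'k': 3, 'p': 13, 'x': 5, 'z': 9}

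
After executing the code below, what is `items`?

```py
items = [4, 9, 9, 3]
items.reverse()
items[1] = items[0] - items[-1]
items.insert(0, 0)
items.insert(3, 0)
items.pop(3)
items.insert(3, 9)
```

reverse → [3, 9, 9, 4]
items[1] = items[0]-items[-1] = 3-4 = -1 → [3, -1, 9, 4]
insert 0 at 0 → [0, 3, -1, 9, 4]
insert 0 at 3 → [0, 3, -1, 0, 9, 4]
pop(3) removes 0 → [0, 3, -1, 9, 4]
insert 9 at 3 → [0, 3, -1, 9, 9, 4]

[0, 3, -1, 9, 9, 4]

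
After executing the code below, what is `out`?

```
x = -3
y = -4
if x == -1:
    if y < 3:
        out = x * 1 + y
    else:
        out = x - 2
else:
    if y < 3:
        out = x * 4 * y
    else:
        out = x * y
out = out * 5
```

240

x=-3, y=-4
x == -1 is False; y < 3 is True
→ out = x * 4 * y = 48
out = 48*5 = 240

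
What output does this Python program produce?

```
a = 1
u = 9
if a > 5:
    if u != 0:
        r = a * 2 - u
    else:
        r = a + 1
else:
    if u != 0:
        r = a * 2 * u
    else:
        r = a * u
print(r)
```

a=1, u=9
a > 5 is False; u != 0 is True
→ r = a * 2 * u = 18

18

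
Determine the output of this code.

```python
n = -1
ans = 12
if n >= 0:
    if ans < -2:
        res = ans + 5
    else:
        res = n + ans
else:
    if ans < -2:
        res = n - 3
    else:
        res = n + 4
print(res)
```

3

n=-1, ans=12
n >= 0 is False; ans < -2 is False
→ res = n + 4 = 3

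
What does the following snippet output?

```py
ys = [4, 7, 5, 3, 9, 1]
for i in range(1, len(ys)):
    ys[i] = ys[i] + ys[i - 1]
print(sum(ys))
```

107

i=1: ys[1] = 7+4 = 11 → [4, 11, 5, 3, 9, 1]
i=2: ys[2] = 5+11 = 16 → [4, 11, 16, 3, 9, 1]
i=3: ys[3] = 3+16 = 19 → [4, 11, 16, 19, 9, 1]
i=4: ys[4] = 9+19 = 28 → [4, 11, 16, 19, 28, 1]
i=5: ys[5] = 1+28 = 29 → [4, 11, 16, 19, 28, 29]
sum = 107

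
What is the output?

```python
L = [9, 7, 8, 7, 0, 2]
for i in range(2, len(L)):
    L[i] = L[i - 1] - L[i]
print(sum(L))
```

-11

i=2: L[2] = 7-8 = -1 → [9, 7, -1, 7, 0, 2]
i=3: L[3] = (-1)-7 = -8 → [9, 7, -1, -8, 0, 2]
i=4: L[4] = (-8)-0 = -8 → [9, 7, -1, -8, -8, 2]
i=5: L[5] = (-8)-2 = -10 → [9, 7, -1, -8, -8, -10]
sum = -11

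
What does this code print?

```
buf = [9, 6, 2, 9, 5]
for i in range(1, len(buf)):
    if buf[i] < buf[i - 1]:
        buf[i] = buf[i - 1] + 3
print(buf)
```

[9, 12, 15, 18, 21]

i=1: 6<9, buf[1] = 9+3 = 12 → [9, 12, 2, 9, 5]
i=2: 2<12, buf[2] = 12+3 = 15 → [9, 12, 15, 9, 5]
i=3: 9<15, buf[3] = 15+3 = 18 → [9, 12, 15, 18, 5]
i=4: 5<18, buf[4] = 18+3 = 21 → [9, 12, 15, 18, 21]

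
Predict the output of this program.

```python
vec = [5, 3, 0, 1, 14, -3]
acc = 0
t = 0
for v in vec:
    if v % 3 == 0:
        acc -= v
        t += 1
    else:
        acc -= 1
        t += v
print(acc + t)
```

v=5: not %3==0, acc = 0-1 = -1; t=5
v=3: %3==0, acc = (-1)-3 = -4; t=6
v=0: %3==0, acc = (-4)-0 = -4; t=7
v=1: not %3==0, acc = (-4)-1 = -5; t=8
v=14: not %3==0, acc = (-5)-1 = -6; t=22
v=-3: %3==0, acc = (-6)-(-3) = -3; t=23
acc+t = (-3)+23 = 20

20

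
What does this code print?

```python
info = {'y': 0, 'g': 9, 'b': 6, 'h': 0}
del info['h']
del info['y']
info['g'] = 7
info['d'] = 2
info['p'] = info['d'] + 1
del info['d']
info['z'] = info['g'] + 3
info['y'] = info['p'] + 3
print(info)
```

del 'h' → {'y': 0, 'g': 9, 'b': 6}
del 'y' → {'g': 9, 'b': 6}
info['g'] = 7 → {'g': 7, 'b': 6}
info['d'] = 2 → {'g': 7, 'b': 6, 'd': 2}
info['p'] = info['d']+1 = 3 → {'g': 7, 'b': 6, 'd': 2, 'p': 3}
del 'd' → {'g': 7, 'b': 6, 'p': 3}
info['z'] = info['g']+3 = 10 → {'g': 7, 'b': 6, 'p': 3, 'z': 10}
info['y'] = info['p']+3 = 6 → {'g': 7, 'b': 6, 'p': 3, 'z': 10, 'y': 6}

{'g': 7, 'b': 6, 'p': 3, 'z': 10, 'y': 6}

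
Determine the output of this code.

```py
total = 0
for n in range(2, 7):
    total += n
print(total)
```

20

n=2: total = 0+2 = 2
n=3: total = 2+3 = 5
n=4: total = 5+4 = 9
n=5: total = 9+5 = 14
n=6: total = 14+6 = 20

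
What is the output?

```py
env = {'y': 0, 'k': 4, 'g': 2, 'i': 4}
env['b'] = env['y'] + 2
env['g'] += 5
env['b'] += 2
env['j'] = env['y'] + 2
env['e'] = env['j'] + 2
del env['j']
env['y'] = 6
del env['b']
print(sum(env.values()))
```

env['b'] = env['y']+2 = 2 → {'y': 0, 'k': 4, 'g': 2, 'i': 4, 'b': 2}
env['g'] = 2+5 = 7 → {'y': 0, 'k': 4, 'g': 7, 'i': 4, 'b': 2}
env['b'] = 2+2 = 4 → {'y': 0, 'k': 4, 'g': 7, 'i': 4, 'b': 4}
env['j'] = env['y']+2 = 2 → {'y': 0, 'k': 4, 'g': 7, 'i': 4, 'b': 4, 'j': 2}
env['e'] = env['j']+2 = 4 → {'y': 0, 'k': 4, 'g': 7, 'i': 4, 'b': 4, 'j': 2, 'e': 4}
del 'j' → {'y': 0, 'k': 4, 'g': 7, 'i': 4, 'b': 4, 'e': 4}
env['y'] = 6 → {'y': 6, 'k': 4, 'g': 7, 'i': 4, 'b': 4, 'e': 4}
del 'b' → {'y': 6, 'k': 4, 'g': 7, 'i': 4, 'e': 4}
sum of values = 25

25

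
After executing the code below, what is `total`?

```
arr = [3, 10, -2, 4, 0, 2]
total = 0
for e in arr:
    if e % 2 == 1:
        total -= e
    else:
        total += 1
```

2

e=3: odd, total = 0-3 = -3
e=10: not odd, total = (-3)+1 = -2
e=-2: not odd, total = (-2)+1 = -1
e=4: not odd, total = (-1)+1 = 0
e=0: not odd, total = 0+1 = 1
e=2: not odd, total = 1+1 = 2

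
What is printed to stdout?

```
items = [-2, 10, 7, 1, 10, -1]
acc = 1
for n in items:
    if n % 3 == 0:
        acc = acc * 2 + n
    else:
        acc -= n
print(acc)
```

n=-2: not %3==0, acc = 1-(-2) = 3
n=10: not %3==0, acc = 3-10 = -7
n=7: not %3==0, acc = (-7)-7 = -14
n=1: not %3==0, acc = (-14)-1 = -15
n=10: not %3==0, acc = (-15)-10 = -25
n=-1: not %3==0, acc = (-25)-(-1) = -24

-24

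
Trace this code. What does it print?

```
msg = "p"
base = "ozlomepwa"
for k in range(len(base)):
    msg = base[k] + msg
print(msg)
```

k=0: prepend 'o' → 'op'
k=1: prepend 'z' → 'zop'
k=2: prepend 'l' → 'lzop'
k=3: prepend 'o' → 'olzop'
k=4: prepend 'm' → 'molzop'
k=5: prepend 'e' → 'emolzop'
k=6: prepend 'p' → 'pemolzop'
k=7: prepend 'w' → 'wpemolzop'
k=8: prepend 'a' → 'awpemolzop'

awpemolzop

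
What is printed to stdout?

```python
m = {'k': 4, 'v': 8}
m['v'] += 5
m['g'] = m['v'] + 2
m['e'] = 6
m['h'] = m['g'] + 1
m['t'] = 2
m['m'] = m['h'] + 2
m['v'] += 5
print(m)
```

m['v'] = 8+5 = 13 → {'k': 4, 'v': 13}
m['g'] = m['v']+2 = 15 → {'k': 4, 'v': 13, 'g': 15}
m['e'] = 6 → {'k': 4, 'v': 13, 'g': 15, 'e': 6}
m['h'] = m['g']+1 = 16 → {'k': 4, 'v': 13, 'g': 15, 'e': 6, 'h': 16}
m['t'] = 2 → {'k': 4, 'v': 13, 'g': 15, 'e': 6, 'h': 16, 't': 2}
m['m'] = m['h']+2 = 18 → {'k': 4, 'v': 13, 'g': 15, 'e': 6, 'h': 16, 't': 2, 'm': 18}
m['v'] = 13+5 = 18 → {'k': 4, 'v': 18, 'g': 15, 'e': 6, 'h': 16, 't': 2, 'm': 18}

{'k': 4, 'v': 18, 'g': 15, 'e': 6, 'h': 16, 't': 2, 'm': 18}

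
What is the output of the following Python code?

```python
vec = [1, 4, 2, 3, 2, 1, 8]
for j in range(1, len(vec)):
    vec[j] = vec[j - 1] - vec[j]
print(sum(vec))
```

-55

j=1: vec[1] = 1-4 = -3 → [1, -3, 2, 3, 2, 1, 8]
j=2: vec[2] = (-3)-2 = -5 → [1, -3, -5, 3, 2, 1, 8]
j=3: vec[3] = (-5)-3 = -8 → [1, -3, -5, -8, 2, 1, 8]
j=4: vec[4] = (-8)-2 = -10 → [1, -3, -5, -8, -10, 1, 8]
j=5: vec[5] = (-10)-1 = -11 → [1, -3, -5, -8, -10, -11, 8]
j=6: vec[6] = (-11)-8 = -19 → [1, -3, -5, -8, -10, -11, -19]
sum = -55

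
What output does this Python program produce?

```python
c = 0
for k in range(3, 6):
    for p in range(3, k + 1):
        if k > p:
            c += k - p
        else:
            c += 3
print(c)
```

k=3,p=3: not 3>3, c = 0+3 = 3
k=4,p=3: 4>3, c = 3+1 = 4
k=4,p=4: not 4>4, c = 4+3 = 7
k=5,p=3: 5>3, c = 7+2 = 9
k=5,p=4: 5>4, c = 9+1 = 10
k=5,p=5: not 5>5, c = 10+3 = 13

13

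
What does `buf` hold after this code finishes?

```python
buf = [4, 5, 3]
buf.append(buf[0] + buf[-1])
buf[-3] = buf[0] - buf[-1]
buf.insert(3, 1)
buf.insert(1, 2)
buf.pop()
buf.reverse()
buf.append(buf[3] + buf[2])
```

[1, 3, -3, 2, 4, -1]

append buf[0]+buf[-1] = 4+3 = 7 → [4, 5, 3, 7]
buf[-3] = buf[0]-buf[-1] = 4-7 = -3 → [4, -3, 3, 7]
insert 1 at 3 → [4, -3, 3, 1, 7]
insert 2 at 1 → [4, 2, -3, 3, 1, 7]
pop() removes 7 → [4, 2, -3, 3, 1]
reverse → [1, 3, -3, 2, 4]
append buf[3]+buf[2] = 2+(-3) = -1 → [1, 3, -3, 2, 4, -1]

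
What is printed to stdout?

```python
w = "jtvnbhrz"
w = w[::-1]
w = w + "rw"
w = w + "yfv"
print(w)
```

zrhbnvtjrwyfv

reverse → 'zrhbnvtj'
+ 'rw' → 'zrhbnvtjrw'
+ 'yfv' → 'zrhbnvtjrwyfv'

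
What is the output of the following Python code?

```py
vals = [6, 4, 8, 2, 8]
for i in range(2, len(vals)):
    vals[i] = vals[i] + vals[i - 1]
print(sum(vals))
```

58

i=2: vals[2] = 8+4 = 12 → [6, 4, 12, 2, 8]
i=3: vals[3] = 2+12 = 14 → [6, 4, 12, 14, 8]
i=4: vals[4] = 8+14 = 22 → [6, 4, 12, 14, 22]
sum = 58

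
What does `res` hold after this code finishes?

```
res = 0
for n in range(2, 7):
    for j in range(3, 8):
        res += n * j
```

n=2,j=3: res = 0+6 = 6
n=2,j=4: res = 6+8 = 14
n=2,j=5: res = 14+10 = 24
n=2,j=6: res = 24+12 = 36
n=2,j=7: res = 36+14 = 50
n=3,j=3: res = 50+9 = 59
n=3,j=4: res = 59+12 = 71
n=3,j=5: res = 71+15 = 86
n=3,j=6: res = 86+18 = 104
n=3,j=7: res = 104+21 = 125
n=4,j=3: res = 125+12 = 137
n=4,j=4: res = 137+16 = 153
n=4,j=5: res = 153+20 = 173
n=4,j=6: res = 173+24 = 197
n=4,j=7: res = 197+28 = 225
n=5,j=3: res = 225+15 = 240
n=5,j=4: res = 240+20 = 260
n=5,j=5: res = 260+25 = 285
n=5,j=6: res = 285+30 = 315
n=5,j=7: res = 315+35 = 350
n=6,j=3: res = 350+18 = 368
n=6,j=4: res = 368+24 = 392
n=6,j=5: res = 392+30 = 422
n=6,j=6: res = 422+36 = 458
n=6,j=7: res = 458+42 = 500

500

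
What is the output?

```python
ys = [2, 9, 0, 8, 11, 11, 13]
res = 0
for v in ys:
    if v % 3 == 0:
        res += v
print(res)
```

v=2: not %3==0
v=9: %3==0, res = 0+9 = 9
v=0: %3==0, res = 9+0 = 9
v=8: not %3==0
v=11: not %3==0
v=11: not %3==0
v=13: not %3==0

9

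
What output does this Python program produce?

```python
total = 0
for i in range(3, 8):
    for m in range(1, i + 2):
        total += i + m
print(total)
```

270

i=3,m=1: total = 0+4 = 4
i=3,m=2: total = 4+5 = 9
i=3,m=3: total = 9+6 = 15
i=3,m=4: total = 15+7 = 22
i=4,m=1: total = 22+5 = 27
i=4,m=2: total = 27+6 = 33
i=4,m=3: total = 33+7 = 40
i=4,m=4: total = 40+8 = 48
i=4,m=5: total = 48+9 = 57
i=5,m=1: total = 57+6 = 63
i=5,m=2: total = 63+7 = 70
i=5,m=3: total = 70+8 = 78
i=5,m=4: total = 78+9 = 87
i=5,m=5: total = 87+10 = 97
i=5,m=6: total = 97+11 = 108
i=6,m=1: total = 108+7 = 115
i=6,m=2: total = 115+8 = 123
i=6,m=3: total = 123+9 = 132
i=6,m=4: total = 132+10 = 142
i=6,m=5: total = 142+11 = 153
i=6,m=6: total = 153+12 = 165
i=6,m=7: total = 165+13 = 178
i=7,m=1: total = 178+8 = 186
i=7,m=2: total = 186+9 = 195
i=7,m=3: total = 195+10 = 205
i=7,m=4: total = 205+11 = 216
i=7,m=5: total = 216+12 = 228
i=7,m=6: total = 228+13 = 241
i=7,m=7: total = 241+14 = 255
i=7,m=8: total = 255+15 = 270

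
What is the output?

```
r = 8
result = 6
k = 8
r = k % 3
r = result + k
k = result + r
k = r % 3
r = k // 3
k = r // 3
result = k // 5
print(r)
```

0

r = 8%3 = 2
r = 6+8 = 14
k = 6+14 = 20
k = 14%3 = 2
r = 2//3 = 0
k = 0//3 = 0
result = 0//5 = 0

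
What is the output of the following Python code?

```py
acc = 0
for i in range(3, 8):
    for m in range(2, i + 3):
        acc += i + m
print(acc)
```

i=3,m=2: acc = 0+5 = 5
i=3,m=3: acc = 5+6 = 11
i=3,m=4: acc = 11+7 = 18
i=3,m=5: acc = 18+8 = 26
i=4,m=2: acc = 26+6 = 32
i=4,m=3: acc = 32+7 = 39
i=4,m=4: acc = 39+8 = 47
i=4,m=5: acc = 47+9 = 56
i=4,m=6: acc = 56+10 = 66
i=5,m=2: acc = 66+7 = 73
i=5,m=3: acc = 73+8 = 81
i=5,m=4: acc = 81+9 = 90
i=5,m=5: acc = 90+10 = 100
i=5,m=6: acc = 100+11 = 111
i=5,m=7: acc = 111+12 = 123
i=6,m=2: acc = 123+8 = 131
i=6,m=3: acc = 131+9 = 140
i=6,m=4: acc = 140+10 = 150
i=6,m=5: acc = 150+11 = 161
i=6,m=6: acc = 161+12 = 173
i=6,m=7: acc = 173+13 = 186
i=6,m=8: acc = 186+14 = 200
i=7,m=2: acc = 200+9 = 209
i=7,m=3: acc = 209+10 = 219
i=7,m=4: acc = 219+11 = 230
i=7,m=5: acc = 230+12 = 242
i=7,m=6: acc = 242+13 = 255
i=7,m=7: acc = 255+14 = 269
i=7,m=8: acc = 269+15 = 284
i=7,m=9: acc = 284+16 = 300

300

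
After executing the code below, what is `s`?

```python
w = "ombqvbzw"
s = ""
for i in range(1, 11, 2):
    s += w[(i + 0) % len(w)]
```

i=1: add w[1]='m' → 'm'
i=3: add w[3]='q' → 'mq'
i=5: add w[5]='b' → 'mqb'
i=7: add w[7]='w' → 'mqbw'
i=9: add w[1]='m' → 'mqbwm'

'mqbwm'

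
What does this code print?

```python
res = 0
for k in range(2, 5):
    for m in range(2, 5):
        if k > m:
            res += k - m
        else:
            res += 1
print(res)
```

10

k=2,m=2: not 2>2, res = 0+1 = 1
k=2,m=3: not 2>3, res = 1+1 = 2
k=2,m=4: not 2>4, res = 2+1 = 3
k=3,m=2: 3>2, res = 3+1 = 4
k=3,m=3: not 3>3, res = 4+1 = 5
k=3,m=4: not 3>4, res = 5+1 = 6
k=4,m=2: 4>2, res = 6+2 = 8
k=4,m=3: 4>3, res = 8+1 = 9
k=4,m=4: not 4>4, res = 9+1 = 10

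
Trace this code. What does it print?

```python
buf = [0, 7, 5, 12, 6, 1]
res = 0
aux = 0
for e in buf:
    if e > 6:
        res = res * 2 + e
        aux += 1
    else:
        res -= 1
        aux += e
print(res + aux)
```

32

e=0: not >6, res = 0-1 = -1; aux=0
e=7: >6, res = (-1)*2+7 = 5; aux=1
e=5: not >6, res = 5-1 = 4; aux=6
e=12: >6, res = 4*2+12 = 20; aux=7
e=6: not >6, res = 20-1 = 19; aux=13
e=1: not >6, res = 19-1 = 18; aux=14
res+aux = 18+14 = 32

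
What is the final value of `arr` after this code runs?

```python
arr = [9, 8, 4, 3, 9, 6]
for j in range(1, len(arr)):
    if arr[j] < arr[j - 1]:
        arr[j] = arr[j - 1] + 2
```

j=1: 8<9, arr[1] = 9+2 = 11 → [9, 11, 4, 3, 9, 6]
j=2: 4<11, arr[2] = 11+2 = 13 → [9, 11, 13, 3, 9, 6]
j=3: 3<13, arr[3] = 13+2 = 15 → [9, 11, 13, 15, 9, 6]
j=4: 9<15, arr[4] = 15+2 = 17 → [9, 11, 13, 15, 17, 6]
j=5: 6<17, arr[5] = 17+2 = 19 → [9, 11, 13, 15, 17, 19]

[9, 11, 13, 15, 17, 19]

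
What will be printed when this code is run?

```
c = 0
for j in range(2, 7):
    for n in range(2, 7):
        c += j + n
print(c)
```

200

j=2,n=2: c = 0+4 = 4
j=2,n=3: c = 4+5 = 9
j=2,n=4: c = 9+6 = 15
j=2,n=5: c = 15+7 = 22
j=2,n=6: c = 22+8 = 30
j=3,n=2: c = 30+5 = 35
j=3,n=3: c = 35+6 = 41
j=3,n=4: c = 41+7 = 48
j=3,n=5: c = 48+8 = 56
j=3,n=6: c = 56+9 = 65
j=4,n=2: c = 65+6 = 71
j=4,n=3: c = 71+7 = 78
j=4,n=4: c = 78+8 = 86
j=4,n=5: c = 86+9 = 95
j=4,n=6: c = 95+10 = 105
j=5,n=2: c = 105+7 = 112
j=5,n=3: c = 112+8 = 120
j=5,n=4: c = 120+9 = 129
j=5,n=5: c = 129+10 = 139
j=5,n=6: c = 139+11 = 150
j=6,n=2: c = 150+8 = 158
j=6,n=3: c = 158+9 = 167
j=6,n=4: c = 167+10 = 177
j=6,n=5: c = 177+11 = 188
j=6,n=6: c = 188+12 = 200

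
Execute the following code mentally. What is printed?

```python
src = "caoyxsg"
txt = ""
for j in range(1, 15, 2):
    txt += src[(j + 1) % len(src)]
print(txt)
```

j=1: add src[2]='o' → 'o'
j=3: add src[4]='x' → 'ox'
j=5: add src[6]='g' → 'oxg'
j=7: add src[1]='a' → 'oxga'
j=9: add src[3]='y' → 'oxgay'
j=11: add src[5]='s' → 'oxgays'
j=13: add src[0]='c' → 'oxgaysc'

oxgaysc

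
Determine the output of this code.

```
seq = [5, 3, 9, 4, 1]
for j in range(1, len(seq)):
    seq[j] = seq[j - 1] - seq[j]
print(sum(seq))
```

j=1: seq[1] = 5-3 = 2 → [5, 2, 9, 4, 1]
j=2: seq[2] = 2-9 = -7 → [5, 2, -7, 4, 1]
j=3: seq[3] = (-7)-4 = -11 → [5, 2, -7, -11, 1]
j=4: seq[4] = (-11)-1 = -12 → [5, 2, -7, -11, -12]
sum = -23

-23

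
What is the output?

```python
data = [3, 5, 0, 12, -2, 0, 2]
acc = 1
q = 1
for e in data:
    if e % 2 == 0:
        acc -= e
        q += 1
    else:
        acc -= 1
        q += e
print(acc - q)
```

e=3: not even, acc = 1-1 = 0; q=4
e=5: not even, acc = 0-1 = -1; q=9
e=0: even, acc = (-1)-0 = -1; q=10
e=12: even, acc = (-1)-12 = -13; q=11
e=-2: even, acc = (-13)-(-2) = -11; q=12
e=0: even, acc = (-11)-0 = -11; q=13
e=2: even, acc = (-11)-2 = -13; q=14
acc-q = (-13)-14 = -27

-27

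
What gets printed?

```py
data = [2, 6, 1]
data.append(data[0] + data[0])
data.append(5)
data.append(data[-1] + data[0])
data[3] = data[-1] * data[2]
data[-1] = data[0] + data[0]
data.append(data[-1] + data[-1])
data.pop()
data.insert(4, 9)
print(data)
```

append data[0]+data[0] = 2+2 = 4 → [2, 6, 1, 4]
append 5 → [2, 6, 1, 4, 5]
append data[-1]+data[0] = 5+2 = 7 → [2, 6, 1, 4, 5, 7]
data[3] = data[-1]*data[2] = 7*1 = 7 → [2, 6, 1, 7, 5, 7]
data[-1] = data[0]+data[0] = 2+2 = 4 → [2, 6, 1, 7, 5, 4]
append data[-1]+data[-1] = 4+4 = 8 → [2, 6, 1, 7, 5, 4, 8]
pop() removes 8 → [2, 6, 1, 7, 5, 4]
insert 9 at 4 → [2, 6, 1, 7, 9, 5, 4]

[2, 6, 1, 7, 9, 5, 4]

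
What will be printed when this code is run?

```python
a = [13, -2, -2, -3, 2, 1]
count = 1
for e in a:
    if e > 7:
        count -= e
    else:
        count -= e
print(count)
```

-8

e=13: >7, count = 1-13 = -12
e=-2: not >7, count = (-12)-(-2) = -10
e=-2: not >7, count = (-10)-(-2) = -8
e=-3: not >7, count = (-8)-(-3) = -5
e=2: not >7, count = (-5)-2 = -7
e=1: not >7, count = (-7)-1 = -8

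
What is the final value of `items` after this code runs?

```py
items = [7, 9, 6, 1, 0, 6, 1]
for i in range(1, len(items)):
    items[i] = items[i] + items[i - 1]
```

[7, 16, 22, 23, 23, 29, 30]

i=1: items[1] = 9+7 = 16 → [7, 16, 6, 1, 0, 6, 1]
i=2: items[2] = 6+16 = 22 → [7, 16, 22, 1, 0, 6, 1]
i=3: items[3] = 1+22 = 23 → [7, 16, 22, 23, 0, 6, 1]
i=4: items[4] = 0+23 = 23 → [7, 16, 22, 23, 23, 6, 1]
i=5: items[5] = 6+23 = 29 → [7, 16, 22, 23, 23, 29, 1]
i=6: items[6] = 1+29 = 30 → [7, 16, 22, 23, 23, 29, 30]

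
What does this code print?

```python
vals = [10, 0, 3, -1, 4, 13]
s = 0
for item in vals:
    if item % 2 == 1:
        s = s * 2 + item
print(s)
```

23

item=10: not odd
item=0: not odd
item=3: odd, s = 0*2+3 = 3
item=-1: odd, s = 3*2+(-1) = 5
item=4: not odd
item=13: odd, s = 5*2+13 = 23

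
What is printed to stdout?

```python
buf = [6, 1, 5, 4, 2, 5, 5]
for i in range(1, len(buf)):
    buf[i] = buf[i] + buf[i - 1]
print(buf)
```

[6, 7, 12, 16, 18, 23, 28]

i=1: buf[1] = 1+6 = 7 → [6, 7, 5, 4, 2, 5, 5]
i=2: buf[2] = 5+7 = 12 → [6, 7, 12, 4, 2, 5, 5]
i=3: buf[3] = 4+12 = 16 → [6, 7, 12, 16, 2, 5, 5]
i=4: buf[4] = 2+16 = 18 → [6, 7, 12, 16, 18, 5, 5]
i=5: buf[5] = 5+18 = 23 → [6, 7, 12, 16, 18, 23, 5]
i=6: buf[6] = 5+23 = 28 → [6, 7, 12, 16, 18, 23, 28]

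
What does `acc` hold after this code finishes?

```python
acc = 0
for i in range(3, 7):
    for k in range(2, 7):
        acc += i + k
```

i=3,k=2: acc = 0+5 = 5
i=3,k=3: acc = 5+6 = 11
i=3,k=4: acc = 11+7 = 18
i=3,k=5: acc = 18+8 = 26
i=3,k=6: acc = 26+9 = 35
i=4,k=2: acc = 35+6 = 41
i=4,k=3: acc = 41+7 = 48
i=4,k=4: acc = 48+8 = 56
i=4,k=5: acc = 56+9 = 65
i=4,k=6: acc = 65+10 = 75
i=5,k=2: acc = 75+7 = 82
i=5,k=3: acc = 82+8 = 90
i=5,k=4: acc = 90+9 = 99
i=5,k=5: acc = 99+10 = 109
i=5,k=6: acc = 109+11 = 120
i=6,k=2: acc = 120+8 = 128
i=6,k=3: acc = 128+9 = 137
i=6,k=4: acc = 137+10 = 147
i=6,k=5: acc = 147+11 = 158
i=6,k=6: acc = 158+12 = 170

170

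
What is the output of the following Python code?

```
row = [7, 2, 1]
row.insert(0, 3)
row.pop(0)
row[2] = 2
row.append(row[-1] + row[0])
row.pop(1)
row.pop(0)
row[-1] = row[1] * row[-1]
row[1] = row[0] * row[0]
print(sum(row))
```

6

insert 3 at 0 → [3, 7, 2, 1]
pop(0) removes 3 → [7, 2, 1]
row[2] = 2 → [7, 2, 2]
append row[-1]+row[0] = 2+7 = 9 → [7, 2, 2, 9]
pop(1) removes 2 → [7, 2, 9]
pop(0) removes 7 → [2, 9]
row[-1] = row[1]*row[-1] = 9*9 = 81 → [2, 81]
row[1] = row[0]*row[0] = 2*2 = 4 → [2, 4]
sum = 6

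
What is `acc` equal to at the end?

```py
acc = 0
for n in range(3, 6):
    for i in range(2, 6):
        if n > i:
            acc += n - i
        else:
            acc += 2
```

22

n=3,i=2: 3>2, acc = 0+1 = 1
n=3,i=3: not 3>3, acc = 1+2 = 3
n=3,i=4: not 3>4, acc = 3+2 = 5
n=3,i=5: not 3>5, acc = 5+2 = 7
n=4,i=2: 4>2, acc = 7+2 = 9
n=4,i=3: 4>3, acc = 9+1 = 10
n=4,i=4: not 4>4, acc = 10+2 = 12
n=4,i=5: not 4>5, acc = 12+2 = 14
n=5,i=2: 5>2, acc = 14+3 = 17
n=5,i=3: 5>3, acc = 17+2 = 19
n=5,i=4: 5>4, acc = 19+1 = 20
n=5,i=5: not 5>5, acc = 20+2 = 22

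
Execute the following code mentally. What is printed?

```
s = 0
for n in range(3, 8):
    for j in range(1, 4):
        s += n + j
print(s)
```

105

n=3,j=1: s = 0+4 = 4
n=3,j=2: s = 4+5 = 9
n=3,j=3: s = 9+6 = 15
n=4,j=1: s = 15+5 = 20
n=4,j=2: s = 20+6 = 26
n=4,j=3: s = 26+7 = 33
n=5,j=1: s = 33+6 = 39
n=5,j=2: s = 39+7 = 46
n=5,j=3: s = 46+8 = 54
n=6,j=1: s = 54+7 = 61
n=6,j=2: s = 61+8 = 69
n=6,j=3: s = 69+9 = 78
n=7,j=1: s = 78+8 = 86
n=7,j=2: s = 86+9 = 95
n=7,j=3: s = 95+10 = 105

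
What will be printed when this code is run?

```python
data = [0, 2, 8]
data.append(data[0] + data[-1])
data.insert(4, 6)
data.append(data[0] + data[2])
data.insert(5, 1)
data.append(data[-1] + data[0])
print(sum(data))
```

append data[0]+data[-1] = 0+8 = 8 → [0, 2, 8, 8]
insert 6 at 4 → [0, 2, 8, 8, 6]
append data[0]+data[2] = 0+8 = 8 → [0, 2, 8, 8, 6, 8]
insert 1 at 5 → [0, 2, 8, 8, 6, 1, 8]
append data[-1]+data[0] = 8+0 = 8 → [0, 2, 8, 8, 6, 1, 8, 8]
sum = 41

41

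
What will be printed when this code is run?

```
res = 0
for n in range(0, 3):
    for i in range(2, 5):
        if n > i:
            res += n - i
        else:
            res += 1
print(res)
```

n=0,i=2: not 0>2, res = 0+1 = 1
n=0,i=3: not 0>3, res = 1+1 = 2
n=0,i=4: not 0>4, res = 2+1 = 3
n=1,i=2: not 1>2, res = 3+1 = 4
n=1,i=3: not 1>3, res = 4+1 = 5
n=1,i=4: not 1>4, res = 5+1 = 6
n=2,i=2: not 2>2, res = 6+1 = 7
n=2,i=3: not 2>3, res = 7+1 = 8
n=2,i=4: not 2>4, res = 8+1 = 9

9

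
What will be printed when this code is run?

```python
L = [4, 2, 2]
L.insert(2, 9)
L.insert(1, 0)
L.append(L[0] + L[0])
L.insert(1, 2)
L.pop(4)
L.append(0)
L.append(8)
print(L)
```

[4, 2, 0, 2, 2, 8, 0, 8]

insert 9 at 2 → [4, 2, 9, 2]
insert 0 at 1 → [4, 0, 2, 9, 2]
append L[0]+L[0] = 4+4 = 8 → [4, 0, 2, 9, 2, 8]
insert 2 at 1 → [4, 2, 0, 2, 9, 2, 8]
pop(4) removes 9 → [4, 2, 0, 2, 2, 8]
append 0 → [4, 2, 0, 2, 2, 8, 0]
append 8 → [4, 2, 0, 2, 2, 8, 0, 8]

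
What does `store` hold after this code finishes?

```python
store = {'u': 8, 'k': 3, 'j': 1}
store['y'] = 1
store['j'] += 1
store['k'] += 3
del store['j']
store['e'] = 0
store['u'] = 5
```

{'u': 5, 'k': 6, 'y': 1, 'e': 0}

store['y'] = 1 → {'u': 8, 'k': 3, 'j': 1, 'y': 1}
store['j'] = 1+1 = 2 → {'u': 8, 'k': 3, 'j': 2, 'y': 1}
store['k'] = 3+3 = 6 → {'u': 8, 'k': 6, 'j': 2, 'y': 1}
del 'j' → {'u': 8, 'k': 6, 'y': 1}
store['e'] = 0 → {'u': 8, 'k': 6, 'y': 1, 'e': 0}
store['u'] = 5 → {'u': 5, 'k': 6, 'y': 1, 'e': 0}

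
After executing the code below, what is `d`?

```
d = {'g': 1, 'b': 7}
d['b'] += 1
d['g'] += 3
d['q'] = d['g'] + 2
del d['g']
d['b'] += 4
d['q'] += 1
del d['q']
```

{'b': 12}

d['b'] = 7+1 = 8 → {'g': 1, 'b': 8}
d['g'] = 1+3 = 4 → {'g': 4, 'b': 8}
d['q'] = d['g']+2 = 6 → {'g': 4, 'b': 8, 'q': 6}
del 'g' → {'b': 8, 'q': 6}
d['b'] = 8+4 = 12 → {'b': 12, 'q': 6}
d['q'] = 6+1 = 7 → {'b': 12, 'q': 7}
del 'q' → {'b': 12}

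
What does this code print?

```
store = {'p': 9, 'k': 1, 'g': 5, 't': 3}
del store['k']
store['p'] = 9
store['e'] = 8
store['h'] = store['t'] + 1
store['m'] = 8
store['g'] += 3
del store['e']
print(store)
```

del 'k' → {'p': 9, 'g': 5, 't': 3}
store['p'] = 9 → {'p': 9, 'g': 5, 't': 3}
store['e'] = 8 → {'p': 9, 'g': 5, 't': 3, 'e': 8}
store['h'] = store['t']+1 = 4 → {'p': 9, 'g': 5, 't': 3, 'e': 8, 'h': 4}
store['m'] = 8 → {'p': 9, 'g': 5, 't': 3, 'e': 8, 'h': 4, 'm': 8}
store['g'] = 5+3 = 8 → {'p': 9, 'g': 8, 't': 3, 'e': 8, 'h': 4, 'm': 8}
del 'e' → {'p': 9, 'g': 8, 't': 3, 'h': 4, 'm': 8}

{'p': 9, 'g': 8, 't': 3, 'h': 4, 'm': 8}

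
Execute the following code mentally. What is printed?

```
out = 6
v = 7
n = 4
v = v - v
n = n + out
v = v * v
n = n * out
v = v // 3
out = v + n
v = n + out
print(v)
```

v = 7-7 = 0
n = 4+6 = 10
v = 0*0 = 0
n = 10*6 = 60
v = 0//3 = 0
out = 0+60 = 60
v = 60+60 = 120

120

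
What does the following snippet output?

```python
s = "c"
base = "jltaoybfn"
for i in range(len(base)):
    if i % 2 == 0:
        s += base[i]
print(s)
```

i=0: add 'j' → 'cj'
i=1: skip
i=2: add 't' → 'cjt'
i=3: skip
i=4: add 'o' → 'cjto'
i=5: skip
i=6: add 'b' → 'cjtob'
i=7: skip
i=8: add 'n' → 'cjtobn'

cjtobn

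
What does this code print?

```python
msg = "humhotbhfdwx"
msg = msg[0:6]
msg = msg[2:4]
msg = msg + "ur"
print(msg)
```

slice [0:6] → 'humhot'
slice [2:4] → 'mh'
+ 'ur' → 'mhur'

mhur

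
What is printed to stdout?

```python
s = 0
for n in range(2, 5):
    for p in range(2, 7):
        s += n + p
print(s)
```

105

n=2,p=2: s = 0+4 = 4
n=2,p=3: s = 4+5 = 9
n=2,p=4: s = 9+6 = 15
n=2,p=5: s = 15+7 = 22
n=2,p=6: s = 22+8 = 30
n=3,p=2: s = 30+5 = 35
n=3,p=3: s = 35+6 = 41
n=3,p=4: s = 41+7 = 48
n=3,p=5: s = 48+8 = 56
n=3,p=6: s = 56+9 = 65
n=4,p=2: s = 65+6 = 71
n=4,p=3: s = 71+7 = 78
n=4,p=4: s = 78+8 = 86
n=4,p=5: s = 86+9 = 95
n=4,p=6: s = 95+10 = 105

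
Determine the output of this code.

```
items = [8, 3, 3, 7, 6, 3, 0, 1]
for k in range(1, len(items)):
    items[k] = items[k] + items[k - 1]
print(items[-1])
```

k=1: items[1] = 3+8 = 11 → [8, 11, 3, 7, 6, 3, 0, 1]
k=2: items[2] = 3+11 = 14 → [8, 11, 14, 7, 6, 3, 0, 1]
k=3: items[3] = 7+14 = 21 → [8, 11, 14, 21, 6, 3, 0, 1]
k=4: items[4] = 6+21 = 27 → [8, 11, 14, 21, 27, 3, 0, 1]
k=5: items[5] = 3+27 = 30 → [8, 11, 14, 21, 27, 30, 0, 1]
k=6: items[6] = 0+30 = 30 → [8, 11, 14, 21, 27, 30, 30, 1]
k=7: items[7] = 1+30 = 31 → [8, 11, 14, 21, 27, 30, 30, 31]

31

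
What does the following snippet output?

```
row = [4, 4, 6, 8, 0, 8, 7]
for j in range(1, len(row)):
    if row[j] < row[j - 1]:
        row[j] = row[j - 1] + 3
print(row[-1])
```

17

j=1: 4>=4, unchanged → [4, 4, 6, 8, 0, 8, 7]
j=2: 6>=4, unchanged → [4, 4, 6, 8, 0, 8, 7]
j=3: 8>=6, unchanged → [4, 4, 6, 8, 0, 8, 7]
j=4: 0<8, row[4] = 8+3 = 11 → [4, 4, 6, 8, 11, 8, 7]
j=5: 8<11, row[5] = 11+3 = 14 → [4, 4, 6, 8, 11, 14, 7]
j=6: 7<14, row[6] = 14+3 = 17 → [4, 4, 6, 8, 11, 14, 17]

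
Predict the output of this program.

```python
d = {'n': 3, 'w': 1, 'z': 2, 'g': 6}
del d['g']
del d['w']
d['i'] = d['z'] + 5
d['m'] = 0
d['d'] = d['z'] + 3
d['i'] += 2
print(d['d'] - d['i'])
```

del 'g' → {'n': 3, 'w': 1, 'z': 2}
del 'w' → {'n': 3, 'z': 2}
d['i'] = d['z']+5 = 7 → {'n': 3, 'z': 2, 'i': 7}
d['m'] = 0 → {'n': 3, 'z': 2, 'i': 7, 'm': 0}
d['d'] = d['z']+3 = 5 → {'n': 3, 'z': 2, 'i': 7, 'm': 0, 'd': 5}
d['i'] = 7+2 = 9 → {'n': 3, 'z': 2, 'i': 9, 'm': 0, 'd': 5}
d['d']-d['i'] = 5-9 = -4

-4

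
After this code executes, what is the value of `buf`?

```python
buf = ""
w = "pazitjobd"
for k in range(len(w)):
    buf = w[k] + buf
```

'dbojtizap'

k=0: prepend 'p' → 'p'
k=1: prepend 'a' → 'ap'
k=2: prepend 'z' → 'zap'
k=3: prepend 'i' → 'izap'
k=4: prepend 't' → 'tizap'
k=5: prepend 'j' → 'jtizap'
k=6: prepend 'o' → 'ojtizap'
k=7: prepend 'b' → 'bojtizap'
k=8: prepend 'd' → 'dbojtizap'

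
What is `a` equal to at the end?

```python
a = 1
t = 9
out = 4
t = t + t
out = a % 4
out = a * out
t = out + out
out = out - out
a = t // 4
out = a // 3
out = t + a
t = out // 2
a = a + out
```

2

t = 9+9 = 18
out = 1%4 = 1
out = 1*1 = 1
t = 1+1 = 2
out = 1-1 = 0
a = 2//4 = 0
out = 0//3 = 0
out = 2+0 = 2
t = 2//2 = 1
a = 0+2 = 2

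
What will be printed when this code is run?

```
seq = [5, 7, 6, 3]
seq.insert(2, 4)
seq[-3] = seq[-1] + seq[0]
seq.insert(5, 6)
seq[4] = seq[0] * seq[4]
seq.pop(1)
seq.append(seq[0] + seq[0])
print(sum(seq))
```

50

insert 4 at 2 → [5, 7, 4, 6, 3]
seq[-3] = seq[-1]+seq[0] = 3+5 = 8 → [5, 7, 8, 6, 3]
insert 6 at 5 → [5, 7, 8, 6, 3, 6]
seq[4] = seq[0]*seq[4] = 5*3 = 15 → [5, 7, 8, 6, 15, 6]
pop(1) removes 7 → [5, 8, 6, 15, 6]
append seq[0]+seq[0] = 5+5 = 10 → [5, 8, 6, 15, 6, 10]
sum = 50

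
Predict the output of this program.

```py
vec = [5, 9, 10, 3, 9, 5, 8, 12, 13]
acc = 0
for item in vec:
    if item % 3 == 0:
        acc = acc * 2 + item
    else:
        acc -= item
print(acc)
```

item=5: not %3==0, acc = 0-5 = -5
item=9: %3==0, acc = (-5)*2+9 = -1
item=10: not %3==0, acc = (-1)-10 = -11
item=3: %3==0, acc = (-11)*2+3 = -19
item=9: %3==0, acc = (-19)*2+9 = -29
item=5: not %3==0, acc = (-29)-5 = -34
item=8: not %3==0, acc = (-34)-8 = -42
item=12: %3==0, acc = (-42)*2+12 = -72
item=13: not %3==0, acc = (-72)-13 = -85

-85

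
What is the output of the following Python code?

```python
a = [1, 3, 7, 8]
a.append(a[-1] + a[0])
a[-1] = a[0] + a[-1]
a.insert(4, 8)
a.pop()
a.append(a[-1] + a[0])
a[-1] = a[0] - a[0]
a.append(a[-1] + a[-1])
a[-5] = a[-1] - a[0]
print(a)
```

[1, 3, -1, 8, 8, 0, 0]

append a[-1]+a[0] = 8+1 = 9 → [1, 3, 7, 8, 9]
a[-1] = a[0]+a[-1] = 1+9 = 10 → [1, 3, 7, 8, 10]
insert 8 at 4 → [1, 3, 7, 8, 8, 10]
pop() removes 10 → [1, 3, 7, 8, 8]
append a[-1]+a[0] = 8+1 = 9 → [1, 3, 7, 8, 8, 9]
a[-1] = a[0]-a[0] = 1-1 = 0 → [1, 3, 7, 8, 8, 0]
append a[-1]+a[-1] = 0+0 = 0 → [1, 3, 7, 8, 8, 0, 0]
a[-5] = a[-1]-a[0] = 0-1 = -1 → [1, 3, -1, 8, 8, 0, 0]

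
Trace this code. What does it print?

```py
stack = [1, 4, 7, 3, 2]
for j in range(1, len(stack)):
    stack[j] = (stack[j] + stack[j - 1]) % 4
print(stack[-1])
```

1

j=1: stack[1] = (4+1)%4 = 1 → [1, 1, 7, 3, 2]
j=2: stack[2] = (7+1)%4 = 0 → [1, 1, 0, 3, 2]
j=3: stack[3] = (3+0)%4 = 3 → [1, 1, 0, 3, 2]
j=4: stack[4] = (2+3)%4 = 1 → [1, 1, 0, 3, 1]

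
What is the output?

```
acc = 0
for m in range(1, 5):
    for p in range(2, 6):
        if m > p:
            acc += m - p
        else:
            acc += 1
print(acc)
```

m=1,p=2: not 1>2, acc = 0+1 = 1
m=1,p=3: not 1>3, acc = 1+1 = 2
m=1,p=4: not 1>4, acc = 2+1 = 3
m=1,p=5: not 1>5, acc = 3+1 = 4
m=2,p=2: not 2>2, acc = 4+1 = 5
m=2,p=3: not 2>3, acc = 5+1 = 6
m=2,p=4: not 2>4, acc = 6+1 = 7
m=2,p=5: not 2>5, acc = 7+1 = 8
m=3,p=2: 3>2, acc = 8+1 = 9
m=3,p=3: not 3>3, acc = 9+1 = 10
m=3,p=4: not 3>4, acc = 10+1 = 11
m=3,p=5: not 3>5, acc = 11+1 = 12
m=4,p=2: 4>2, acc = 12+2 = 14
m=4,p=3: 4>3, acc = 14+1 = 15
m=4,p=4: not 4>4, acc = 15+1 = 16
m=4,p=5: not 4>5, acc = 16+1 = 17

17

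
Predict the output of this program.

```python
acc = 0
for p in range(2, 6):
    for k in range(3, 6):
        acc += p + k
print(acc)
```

p=2,k=3: acc = 0+5 = 5
p=2,k=4: acc = 5+6 = 11
p=2,k=5: acc = 11+7 = 18
p=3,k=3: acc = 18+6 = 24
p=3,k=4: acc = 24+7 = 31
p=3,k=5: acc = 31+8 = 39
p=4,k=3: acc = 39+7 = 46
p=4,k=4: acc = 46+8 = 54
p=4,k=5: acc = 54+9 = 63
p=5,k=3: acc = 63+8 = 71
p=5,k=4: acc = 71+9 = 80
p=5,k=5: acc = 80+10 = 90

90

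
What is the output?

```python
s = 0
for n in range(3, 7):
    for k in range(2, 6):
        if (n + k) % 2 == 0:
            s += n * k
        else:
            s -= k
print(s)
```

n=3,k=2: odd sum, s = 0-2 = -2
n=3,k=3: even sum, s = (-2)+9 = 7
n=3,k=4: odd sum, s = 7-4 = 3
n=3,k=5: even sum, s = 3+15 = 18
n=4,k=2: even sum, s = 18+8 = 26
n=4,k=3: odd sum, s = 26-3 = 23
n=4,k=4: even sum, s = 23+16 = 39
n=4,k=5: odd sum, s = 39-5 = 34
n=5,k=2: odd sum, s = 34-2 = 32
n=5,k=3: even sum, s = 32+15 = 47
n=5,k=4: odd sum, s = 47-4 = 43
n=5,k=5: even sum, s = 43+25 = 68
n=6,k=2: even sum, s = 68+12 = 80
n=6,k=3: odd sum, s = 80-3 = 77
n=6,k=4: even sum, s = 77+24 = 101
n=6,k=5: odd sum, s = 101-5 = 96

96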